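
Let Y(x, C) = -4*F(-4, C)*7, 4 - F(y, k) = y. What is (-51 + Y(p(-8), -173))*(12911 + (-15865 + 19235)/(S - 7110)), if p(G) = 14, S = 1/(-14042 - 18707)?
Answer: -826693031744525/232845391 ≈ -3.5504e+6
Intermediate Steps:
F(y, k) = 4 - y
S = -1/32749 (S = 1/(-32749) = -1/32749 ≈ -3.0535e-5)
Y(x, C) = -224 (Y(x, C) = -4*(4 - 1*(-4))*7 = -4*(4 + 4)*7 = -4*8*7 = -32*7 = -224)
(-51 + Y(p(-8), -173))*(12911 + (-15865 + 19235)/(S - 7110)) = (-51 - 224)*(12911 + (-15865 + 19235)/(-1/32749 - 7110)) = -275*(12911 + 3370/(-232845391/32749)) = -275*(12911 + 3370*(-32749/232845391)) = -275*(12911 - 110364130/232845391) = -275*3006156479071/232845391 = -826693031744525/232845391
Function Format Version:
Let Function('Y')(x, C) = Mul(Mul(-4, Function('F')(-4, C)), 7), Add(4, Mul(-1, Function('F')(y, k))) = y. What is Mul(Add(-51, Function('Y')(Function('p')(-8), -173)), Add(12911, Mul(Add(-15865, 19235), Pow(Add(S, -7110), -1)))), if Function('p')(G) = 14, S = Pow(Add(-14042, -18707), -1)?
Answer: Rational(-826693031744525, 232845391) ≈ -3.5504e+6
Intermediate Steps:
Function('F')(y, k) = Add(4, Mul(-1, y))
S = Rational(-1, 32749) (S = Pow(-32749, -1) = Rational(-1, 32749) ≈ -3.0535e-5)
Function('Y')(x, C) = -224 (Function('Y')(x, C) = Mul(Mul(-4, Add(4, Mul(-1, -4))), 7) = Mul(Mul(-4, Add(4, 4)), 7) = Mul(Mul(-4, 8), 7) = Mul(-32, 7) = -224)
Mul(Add(-51, Function('Y')(Function('p')(-8), -173)), Add(12911, Mul(Add(-15865, 19235), Pow(Add(S, -7110), -1)))) = Mul(Add(-51, -224), Add(12911, Mul(Add(-15865, 19235), Pow(Add(Rational(-1, 32749), -7110), -1)))) = Mul(-275, Add(12911, Mul(3370, Pow(Rational(-232845391, 32749), -1)))) = Mul(-275, Add(12911, Mul(3370, Rational(-32749, 232845391)))) = Mul(-275, Add(12911, Rational(-110364130, 232845391))) = Mul(-275, Rational(3006156479071, 232845391)) = Rational(-826693031744525, 232845391)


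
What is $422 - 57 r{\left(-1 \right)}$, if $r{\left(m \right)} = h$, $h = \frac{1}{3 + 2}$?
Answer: $\frac{2053}{5} \approx 410.6$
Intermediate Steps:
$h = \frac{1}{5} \approx 0.2$
$r{\left(m \right)} = \frac{1}{5}$
$422 - 57 r{\left(-1 \right)} = 422 - \frac{57}{5} = \frac{2053}{5}$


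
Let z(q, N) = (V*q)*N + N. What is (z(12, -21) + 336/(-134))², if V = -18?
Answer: 91407661569/4489 ≈ 2.0363e+7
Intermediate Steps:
z(q, N) = N - 18*N*q (z(q, N) = (-18*q)*N + N = -18*N*q + N = N - 18*N*q)
(z(12, -21) + 336/(-134))² = (-21*(1 - 18*12) + 336/(-134))² = (-21*(1 - 216) + 336*(-1/134))² = (-21*(-215) - 168/67)² = (4515 - 168/67)² = (302337/67)² = 91407661569/4489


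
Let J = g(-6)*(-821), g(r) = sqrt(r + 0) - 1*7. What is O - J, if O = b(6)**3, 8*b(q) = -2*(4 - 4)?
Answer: -5747 + 821*I*sqrt(6) ≈ -5747.0 + 2011.0*I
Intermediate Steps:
g(r) = -7 + sqrt(r) (g(r) = sqrt(r) - 7 = -7 + sqrt(r))
b(q) = 0 (b(q) = (-2*(4 - 4))/8 = (-2*0)/8 = (1/8)*0 = 0)
J = 5747 - 821*I*sqrt(6) (J = (-7 + sqrt(-6))*(-821) = (-7 + I*sqrt(6))*(-821) = 5747 - 821*I*sqrt(6) ≈ 5747.0 - 2011.0*I)
O = 0 (O = 0**3 = 0)
O - J = 0 - (5747 - 821*I*sqrt(6)) = 0 + (-5747 + 821*I*sqrt(6)) = -5747 + 821*I*sqrt(6)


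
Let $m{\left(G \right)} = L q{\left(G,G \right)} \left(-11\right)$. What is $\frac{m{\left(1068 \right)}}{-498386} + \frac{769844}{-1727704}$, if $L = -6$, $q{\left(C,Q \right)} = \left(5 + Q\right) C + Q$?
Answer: $- \frac{16397247073829}{107632935718} \approx -152.34$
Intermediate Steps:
$q{\left(C,Q \right)} = Q + C \left(5 + Q\right)$ ($q{\left(C,Q \right)} = C \left(5 + Q\right) + Q = Q + C \left(5 + Q\right)$)
$m{\left(G \right)} = 66 G^{2} + 396 G$ ($m{\left(G \right)} = - 6 \left(G + 5 G + G G\right) \left(-11\right) = - 6 \left(G + 5 G + G^{2}\right) \left(-11\right) = - 6 \left(G^{2} + 6 G\right) \left(-11\right) = \left(- 36 G - 6 G^{2}\right) \left(-11\right) = 66 G^{2} + 396 G$)
$\frac{m{\left(1068 \right)}}{-498386} + \frac{769844}{-1727704} = \frac{66 \cdot 1068 \left(6 + 1068\right)}{-498386} + \frac{769844}{-1727704} = 66 \cdot 1068 \cdot 1074 \left(- \frac{1}{498386}\right) + 769844 \left(- \frac{1}{1727704}\right) = 75704112 \left(- \frac{1}{498386}\right) - \frac{192461}{431926} = - \frac{37852056}{249193} - \frac{192461}{431926} = - \frac{16397247073829}{107632935718}$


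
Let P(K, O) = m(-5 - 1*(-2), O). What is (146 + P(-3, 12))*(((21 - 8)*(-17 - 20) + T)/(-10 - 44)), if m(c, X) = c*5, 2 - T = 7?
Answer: 1179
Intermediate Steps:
T = -5 (T = 2 - 1*7 = 2 - 7 = -5)
m(c, X) = 5*c
P(K, O) = -15 (P(K, O) = 5*(-5 - 1*(-2)) = 5*(-5 + 2) = 5*(-3) = -15)
(146 + P(-3, 12))*(((21 - 8)*(-17 - 20) + T)/(-10 - 44)) = (146 - 15)*(((21 - 8)*(-17 - 20) - 5)/(-10 - 44)) = 131*((13*(-37) - 5)/(-54)) = 131*((-481 - 5)*(-1/54)) = 131*(-486*(-1/54)) = 131*9 = 1179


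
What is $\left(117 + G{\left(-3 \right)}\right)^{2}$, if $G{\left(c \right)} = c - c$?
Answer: $13689$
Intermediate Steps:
$G{\left(c \right)} = 0$
$\left(117 + G{\left(-3 \right)}\right)^{2} = \left(117 + 0\right)^{2} = 117^{2} = 13689$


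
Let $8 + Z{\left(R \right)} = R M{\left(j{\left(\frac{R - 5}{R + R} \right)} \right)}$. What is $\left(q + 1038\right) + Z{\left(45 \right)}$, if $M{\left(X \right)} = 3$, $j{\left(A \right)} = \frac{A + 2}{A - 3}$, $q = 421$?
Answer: $1586$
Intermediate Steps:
$j{\left(A \right)} = \frac{2 + A}{-3 + A}$
$Z{\left(R \right)} = -8 + 3 R$ ($Z{\left(R \right)} = -8 + R 3 = -8 + 3 R$)
$\left(q + 1038\right) + Z{\left(45 \right)} = \left(421 + 1038\right) + \left(-8 + 3 \cdot 45\right) = 1459 + \left(-8 + 135\right) = 1459 + 127 = 1586$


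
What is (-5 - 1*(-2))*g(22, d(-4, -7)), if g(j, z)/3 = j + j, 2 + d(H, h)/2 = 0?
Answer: -396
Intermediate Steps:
d(H, h) = -4 (d(H, h) = -4 + 2*0 = -4 + 0 = -4)
g(j, z) = 6*j (g(j, z) = 3*(j + j) = 3*(2*j) = 6*j)
(-5 - 1*(-2))*g(22, d(-4, -7)) = (-5 - 1*(-2))*(6*22) = (-5 + 2)*132 = -3*132 = -396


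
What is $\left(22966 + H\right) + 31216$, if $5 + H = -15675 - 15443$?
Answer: $23059$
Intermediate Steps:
$H = -31123$ ($H = -5 - 31118 = -31123$)
$\left(22966 + H\right) + 31216 = \left(22966 - 31123\right) + 31216 = -8157 + 31216 = 23059$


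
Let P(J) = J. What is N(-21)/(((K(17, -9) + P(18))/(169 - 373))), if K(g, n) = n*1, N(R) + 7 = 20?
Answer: -884/3 ≈ -294.67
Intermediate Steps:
N(R) = 13 (N(R) = -7 + 20 = 13)
K(g, n) = n
N(-21)/(((K(17, -9) + P(18))/(169 - 373))) = 13/(((-9 + 18)/(169 - 373))) = 13/((9/(-204))) = 13/((9*(-1/204))) = 13/(-3/68) = 13*(-68/3) = -884/3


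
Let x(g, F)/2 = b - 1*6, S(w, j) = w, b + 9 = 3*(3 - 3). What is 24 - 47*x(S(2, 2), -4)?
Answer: 1434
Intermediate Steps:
b = -9 (b = -9 + 3*(3 - 3) = -9 + 3*0 = -9 + 0 = -9)
x(g, F) = -30 (x(g, F) = 2*(-9 - 1*6) = 2*(-9 - 6) = 2*(-15) = -30)
24 - 47*x(S(2, 2), -4) = 24 - 47*(-30) = 24 + 1410 = 1434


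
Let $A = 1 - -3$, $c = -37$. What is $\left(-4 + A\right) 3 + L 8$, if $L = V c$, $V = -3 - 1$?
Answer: $1184$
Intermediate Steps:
$V = -4$ ($V = -3 - 1 = -4$)
$A = 4$ ($A = 1 + 3 = 4$)
$L = 148$ ($L = \left(-4\right) \left(-37\right) = 148$)
$\left(-4 + A\right) 3 + L 8 = \left(-4 + 4\right) 3 + 148 \cdot 8 = 0 \cdot 3 + 1184 = 0 + 1184 = 1184$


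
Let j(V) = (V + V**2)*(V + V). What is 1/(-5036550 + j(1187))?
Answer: 1/3342673794 ≈ 2.9916e-10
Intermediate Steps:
j(V) = 2*V*(V + V**2) (j(V) = (V + V**2)*(2*V) = 2*V*(V + V**2))
1/(-5036550 + j(1187)) = 1/(-5036550 + 2*1187**2*(1 + 1187)) = 1/(-5036550 + 2*1408969*1188) = 1/(-5036550 + 3347710344) = 1/3342673794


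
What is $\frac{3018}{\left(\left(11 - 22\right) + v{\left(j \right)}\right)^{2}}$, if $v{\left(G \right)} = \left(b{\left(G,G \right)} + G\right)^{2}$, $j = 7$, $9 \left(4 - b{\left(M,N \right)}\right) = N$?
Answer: $\frac{19801098}{57350329} \approx 0.34527$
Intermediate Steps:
$b{\left(M,N \right)} = 4 - \frac{N}{9}$
$v{\left(G \right)} = \left(4 + \frac{8 G}{9}\right)^{2}$ ($v{\left(G \right)} = \left(\left(4 - \frac{G}{9}\right) + G\right)^{2} = \left(4 + \frac{8 G}{9}\right)^{2}$)
$\frac{3018}{\left(\left(11 - 22\right) + v{\left(j \right)}\right)^{2}} = \frac{3018}{\left(\left(11 - 22\right) + \frac{16 \left(9 + 2 \cdot 7\right)^{2}}{81}\right)^{2}} = \frac{3018}{\left(-11 + \frac{16 \left(9 + 14\right)^{2}}{81}\right)^{2}} = \frac{3018}{\left(-11 + \frac{16 \cdot 23^{2}}{81}\right)^{2}} = \frac{3018}{\left(-11 + \frac{16}{81} \cdot 529\right)^{2}} = \frac{3018}{\left(-11 + \frac{8464}{81}\right)^{2}} = \frac{3018}{\left(\frac{7573}{81}\right)^{2}} = \frac{3018}{\frac{57350329}{6561}} = 3018 \cdot \frac{6561}{57350329} = \frac{19801098}{57350329}$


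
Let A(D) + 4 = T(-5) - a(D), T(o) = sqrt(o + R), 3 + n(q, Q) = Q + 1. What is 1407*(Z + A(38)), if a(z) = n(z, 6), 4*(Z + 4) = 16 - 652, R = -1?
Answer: -240597 + 1407*I*sqrt(6) ≈ -2.406e+5 + 3446.4*I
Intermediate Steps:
n(q, Q) = -2 + Q (n(q, Q) = -3 + (Q + 1) = -3 + (1 + Q) = -2 + Q)
Z = -163 (Z = -4 + (16 - 652)/4 = -4 + (1/4)*(-636) = -4 - 159 = -163)
a(z) = 4 (a(z) = -2 + 6 = 4)
T(o) = sqrt(-1 + o) (T(o) = sqrt(o - 1) = sqrt(-1 + o))
A(D) = -8 + I*sqrt(6) (A(D) = -4 + (sqrt(-1 - 5) - 1*4) = -4 + (sqrt(-6) - 4) = -4 + (I*sqrt(6) - 4) = -4 + (-4 + I*sqrt(6)) = -8 + I*sqrt(6))
1407*(Z + A(38)) = 1407*(-163 + (-8 + I*sqrt(6))) = 1407*(-171 + I*sqrt(6)) = -240597 + 1407*I*sqrt(6)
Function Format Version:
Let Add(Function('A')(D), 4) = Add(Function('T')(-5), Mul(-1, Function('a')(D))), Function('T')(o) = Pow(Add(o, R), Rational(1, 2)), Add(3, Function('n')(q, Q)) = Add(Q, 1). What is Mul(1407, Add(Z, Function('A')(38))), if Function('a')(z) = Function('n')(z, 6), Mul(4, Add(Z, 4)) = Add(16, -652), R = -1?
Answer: Add(-240597, Mul(1407, I, Pow(6, Rational(1, 2)))) ≈ Add(-2.4060e+5, Mul(3446.4, I))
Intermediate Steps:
Function('n')(q, Q) = Add(-2, Q) (Function('n')(q, Q) = Add(-3, Add(Q, 1)) = Add(-3, Add(1, Q)) = Add(-2, Q))
Z = -163 (Z = Add(-4, Mul(Rational(1, 4), Add(16, -652))) = Add(-4, Mul(Rational(1, 4), -636)) = Add(-4, -159) = -163)
Function('a')(z) = 4 (Function('a')(z) = Add(-2, 6) = 4)
Function('T')(o) = Pow(Add(-1, o), Rational(1, 2)) (Function('T')(o) = Pow(Add(o, -1), Rational(1, 2)) = Pow(Add(-1, o), Rational(1, 2)))
Function('A')(D) = Add(-8, Mul(I, Pow(6, Rational(1, 2)))) (Function('A')(D) = Add(-4, Add(Pow(Add(-1, -5), Rational(1, 2)), Mul(-1, 4))) = Add(-4, Add(Pow(-6, Rational(1, 2)), -4)) = Add(-4, Add(Mul(I, Pow(6, Rational(1, 2))), -4)) = Add(-4, Add(-4, Mul(I, Pow(6, Rational(1, 2))))) = Add(-8, Mul(I, Pow(6, Rational(1, 2)))))
Mul(1407, Add(Z, Function('A')(38))) = Mul(1407, Add(-163, Add(-8, Mul(I, Pow(6, Rational(1, 2)))))) = Mul(1407, Add(-171, Mul(I, Pow(6, Rational(1, 2))))) = Add(-240597, Mul(1407, I, Pow(6, Rational(1, 2))))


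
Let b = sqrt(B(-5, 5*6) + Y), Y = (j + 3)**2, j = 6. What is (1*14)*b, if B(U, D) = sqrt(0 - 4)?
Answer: 14*sqrt(81 + 2*I) ≈ 126.01 + 1.5554*I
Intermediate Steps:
B(U, D) = 2*I (B(U, D) = sqrt(-4) = 2*I)
Y = 81 (Y = (6 + 3)**2 = 9**2 = 81)
b = sqrt(81 + 2*I) (b = sqrt(2*I + 81) = sqrt(81 + 2*I) ≈ 9.0007 + 0.1111*I)
(1*14)*b = (1*14)*sqrt(81 + 2*I) = 14*sqrt(81 + 2*I)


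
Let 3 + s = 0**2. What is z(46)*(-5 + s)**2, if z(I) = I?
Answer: 2944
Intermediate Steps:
s = -3 (s = -3 + 0**2 = -3 + 0 = -3)
z(46)*(-5 + s)**2 = 46*(-5 - 3)**2 = 46*(-8)**2 = 46*64 = 2944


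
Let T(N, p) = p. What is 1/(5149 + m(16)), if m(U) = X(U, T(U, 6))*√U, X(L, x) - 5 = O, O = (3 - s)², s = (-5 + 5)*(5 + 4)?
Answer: 1/5205 ≈ 0.00019212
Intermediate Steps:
s = 0 (s = 0*9 = 0)
O = 9 (O = (3 - 1*0)² = (3 + 0)² = 3² = 9)
X(L, x) = 14 (X(L, x) = 5 + 9 = 14)
m(U) = 14*√U
1/(5149 + m(16)) = 1/(5149 + 14*√16) = 1/(5149 + 14*4) = 1/(5149 + 56) = 1/5205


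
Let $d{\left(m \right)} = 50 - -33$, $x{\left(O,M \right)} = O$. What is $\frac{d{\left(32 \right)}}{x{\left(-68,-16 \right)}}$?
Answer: $- \frac{83}{68} \approx -1.2206$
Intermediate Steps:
$d{\left(m \right)} = 83$ ($d{\left(m \right)} = 50 + 33 = 83$)
$\frac{d{\left(32 \right)}}{x{\left(-68,-16 \right)}} = \frac{83}{-68} = 83 \left(- \frac{1}{68}\right) = - \frac{83}{68}$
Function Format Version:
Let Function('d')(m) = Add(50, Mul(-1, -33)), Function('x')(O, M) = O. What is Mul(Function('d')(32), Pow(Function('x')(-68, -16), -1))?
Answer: Rational(-83, 68) ≈ -1.2206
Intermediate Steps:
Function('d')(m) = 83 (Function('d')(m) = Add(50, 33) = 83)
Mul(Function('d')(32), Pow(Function('x')(-68, -16), -1)) = Mul(83, Pow(-68, -1)) = Mul(83, Rational(-1, 68)) = Rational(-83, 68)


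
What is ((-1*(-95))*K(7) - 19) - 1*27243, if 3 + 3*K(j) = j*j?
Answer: -77416/3 ≈ -25805.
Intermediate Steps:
K(j) = -1 + j**2/3 (K(j) = -1 + (j*j)/3 = -1 + j**2/3)
((-1*(-95))*K(7) - 19) - 1*27243 = ((-1*(-95))*(-1 + (1/3)*7**2) - 19) - 1*27243 = (95*(-1 + (1/3)*49) - 19) - 27243 = (95*(-1 + 49/3) - 19) - 27243 = (95*(46/3) - 19) - 27243 = (4370/3 - 19) - 27243 = 4313/3 - 27243 = -77416/3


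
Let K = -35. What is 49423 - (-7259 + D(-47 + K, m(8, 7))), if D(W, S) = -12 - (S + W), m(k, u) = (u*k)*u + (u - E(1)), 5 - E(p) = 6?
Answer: 57012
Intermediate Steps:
E(p) = -1 (E(p) = 5 - 1*6 = 5 - 6 = -1)
m(k, u) = 1 + u + k*u² (m(k, u) = (u*k)*u + (u - 1*(-1)) = (k*u)*u + (u + 1) = k*u² + (1 + u) = 1 + u + k*u²)
D(W, S) = -12 - S - W (D(W, S) = -12 + (-S - W) = -12 - S - W)
49423 - (-7259 + D(-47 + K, m(8, 7))) = 49423 - (-7259 + (-12 - (1 + 7 + 8*7²) - (-47 - 35))) = 49423 - (-7259 + (-12 - (1 + 7 + 8*49) - 1*(-82))) = 49423 - (-7259 + (-12 - (1 + 7 + 392) + 82)) = 49423 - (-7259 + (-12 - 1*400 + 82)) = 49423 - (-7259 + (-12 - 400 + 82)) = 49423 - (-7259 - 330) = 49423 - 1*(-7589) = 49423 + 7589 = 57012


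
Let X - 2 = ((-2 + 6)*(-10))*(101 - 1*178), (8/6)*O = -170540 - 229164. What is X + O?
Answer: -296696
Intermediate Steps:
O = -299778 (O = 3*(-170540 - 229164)/4 = (¾)*(-399704) = -299778)
X = 3082 (X = 2 + ((-2 + 6)*(-10))*(101 - 1*178) = 2 + (4*(-10))*(101 - 178) = 2 - 40*(-77) = 2 + 3080 = 3082)
X + O = 3082 - 299778 = -296696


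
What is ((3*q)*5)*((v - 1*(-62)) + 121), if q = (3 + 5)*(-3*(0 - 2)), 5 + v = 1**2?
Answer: 128880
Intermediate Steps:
v = -4 (v = -5 + 1**2 = -5 + 1 = -4)
q = 48 (q = 8*(-3*(-2)) = 8*6 = 48)
((3*q)*5)*((v - 1*(-62)) + 121) = ((3*48)*5)*((-4 - 1*(-62)) + 121) = (144*5)*((-4 + 62) + 121) = 720*(58 + 121) = 720*179 = 128880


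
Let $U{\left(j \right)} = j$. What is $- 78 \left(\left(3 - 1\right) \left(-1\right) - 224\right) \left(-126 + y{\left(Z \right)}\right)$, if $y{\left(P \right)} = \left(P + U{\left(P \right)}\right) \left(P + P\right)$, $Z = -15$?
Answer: $13644072$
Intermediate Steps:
$y{\left(P \right)} = 4 P^{2}$ ($y{\left(P \right)} = \left(P + P\right) \left(P + P\right) = 2 P 2 P = 4 P^{2}$)
$- 78 \left(\left(3 - 1\right) \left(-1\right) - 224\right) \left(-126 + y{\left(Z \right)}\right) = - 78 \left(\left(3 - 1\right) \left(-1\right) - 224\right) \left(-126 + 4 \left(-15\right)^{2}\right) = - 78 \left(2 \left(-1\right) - 224\right) \left(-126 + 4 \cdot 225\right) = - 78 \left(-2 - 224\right) \left(-126 + 900\right) = - 78 \left(\left(-226\right) 774\right) = \left(-78\right) \left(-174924\right) = 13644072$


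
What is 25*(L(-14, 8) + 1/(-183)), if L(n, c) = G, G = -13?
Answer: -59500/183 ≈ -325.14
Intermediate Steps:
L(n, c) = -13
25*(L(-14, 8) + 1/(-183)) = 25*(-13 + 1/(-183)) = 25*(-13 - 1/183) = 25*(-2380/183) = -59500/183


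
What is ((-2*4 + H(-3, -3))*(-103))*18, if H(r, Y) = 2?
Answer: 11124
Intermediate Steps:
((-2*4 + H(-3, -3))*(-103))*18 = ((-2*4 + 2)*(-103))*18 = ((-8 + 2)*(-103))*18 = -6*(-103)*18 = 618*18 = 11124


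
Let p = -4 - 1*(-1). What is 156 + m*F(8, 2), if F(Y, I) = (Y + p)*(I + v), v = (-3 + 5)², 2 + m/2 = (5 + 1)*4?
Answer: 1476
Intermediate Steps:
m = 44 (m = -4 + 2*((5 + 1)*4) = -4 + 2*(6*4) = -4 + 2*24 = -4 + 48 = 44)
v = 4 (v = 2² = 4)
p = -3 (p = -4 + 1 = -3)
F(Y, I) = (-3 + Y)*(4 + I) (F(Y, I) = (Y - 3)*(I + 4) = (-3 + Y)*(4 + I))
156 + m*F(8, 2) = 156 + 44*(-12 - 3*2 + 4*8 + 2*8) = 156 + 44*(-12 - 6 + 32 + 16) = 156 + 44*30 = 156 + 1320 = 1476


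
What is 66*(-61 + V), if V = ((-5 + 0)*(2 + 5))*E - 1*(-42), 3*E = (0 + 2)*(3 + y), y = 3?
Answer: -10494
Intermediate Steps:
E = 4 (E = ((0 + 2)*(3 + 3))/3 = (2*6)/3 = (⅓)*12 = 4)
V = -98 (V = ((-5 + 0)*(2 + 5))*4 - 1*(-42) = -5*7*4 + 42 = -35*4 + 42 = -140 + 42 = -98)
66*(-61 + V) = 66*(-61 - 98) = 66*(-159) = -10494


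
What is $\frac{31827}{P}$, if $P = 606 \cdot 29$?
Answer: $\frac{10609}{5858} \approx 1.811$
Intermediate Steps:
$P = 17574$
$\frac{31827}{P} = \frac{31827}{17574} = 31827 \cdot \frac{1}{17574} = \frac{10609}{5858}$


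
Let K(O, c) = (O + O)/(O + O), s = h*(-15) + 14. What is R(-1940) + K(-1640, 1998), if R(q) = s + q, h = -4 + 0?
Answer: -1865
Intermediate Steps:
h = -4
s = 74 (s = -4*(-15) + 14 = 60 + 14 = 74)
K(O, c) = 1 (K(O, c) = (2*O)/((2*O)) = (2*O)*(1/(2*O)) = 1)
R(q) = 74 + q
R(-1940) + K(-1640, 1998) = (74 - 1940) + 1 = -1866 + 1 = -1865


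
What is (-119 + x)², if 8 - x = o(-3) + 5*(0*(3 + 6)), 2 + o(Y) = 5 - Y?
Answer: 13689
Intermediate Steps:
o(Y) = 3 - Y (o(Y) = -2 + (5 - Y) = 3 - Y)
x = 2 (x = 8 - ((3 - 1*(-3)) + 5*(0*(3 + 6))) = 8 - ((3 + 3) + 5*(0*9)) = 8 - (6 + 5*0) = 8 - (6 + 0) = 8 - 1*6 = 8 - 6 = 2)
(-119 + x)² = (-119 + 2)² = (-117)² = 13689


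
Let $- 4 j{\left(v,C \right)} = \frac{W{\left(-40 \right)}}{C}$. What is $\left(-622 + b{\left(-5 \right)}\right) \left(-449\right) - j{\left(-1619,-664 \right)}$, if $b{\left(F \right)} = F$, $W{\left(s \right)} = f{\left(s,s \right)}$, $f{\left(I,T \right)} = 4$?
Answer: $\frac{186931271}{664} \approx 2.8152 \cdot 10^{5}$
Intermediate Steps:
$W{\left(s \right)} = 4$
$j{\left(v,C \right)} = - \frac{1}{C}$ ($j{\left(v,C \right)} = - \frac{4 \frac{1}{C}}{4} = - \frac{1}{C}$)
$\left(-622 + b{\left(-5 \right)}\right) \left(-449\right) - j{\left(-1619,-664 \right)} = \left(-622 - 5\right) \left(-449\right) - - \frac{1}{-664} = \left(-627\right) \left(-449\right) - \left(-1\right) \left(- \frac{1}{664}\right) = 281523 - \frac{1}{664} = \frac{186931271}{664}$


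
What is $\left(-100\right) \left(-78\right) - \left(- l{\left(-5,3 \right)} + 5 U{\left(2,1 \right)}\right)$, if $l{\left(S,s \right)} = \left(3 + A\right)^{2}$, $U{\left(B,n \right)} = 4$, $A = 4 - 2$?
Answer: $7805$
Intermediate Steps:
$A = 2$ ($A = 4 - 2 = 2$)
$l{\left(S,s \right)} = 25$ ($l{\left(S,s \right)} = \left(3 + 2\right)^{2} = 5^{2} = 25$)
$\left(-100\right) \left(-78\right) - \left(- l{\left(-5,3 \right)} + 5 U{\left(2,1 \right)}\right) = \left(-100\right) \left(-78\right) + \left(\left(-5\right) 4 + 25\right) = 7800 + \left(-20 + 25\right) = 7800 + 5 = 7805$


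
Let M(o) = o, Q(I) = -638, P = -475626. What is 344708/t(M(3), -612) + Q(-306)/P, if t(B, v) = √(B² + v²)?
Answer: 319/237813 + 344708*√41617/124851 ≈ 563.24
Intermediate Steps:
344708/t(M(3), -612) + Q(-306)/P = 344708/(√(3² + (-612)²)) - 638/(-475626) = 344708/(√(9 + 374544)) - 638*(-1/475626) = 344708/(√374553) + 319/237813 = 344708/((3*√41617)) + 319/237813 = 344708*(√41617/124851) + 319/237813 = 344708*√41617/124851 + 319/237813 = 319/237813 + 344708*√41617/124851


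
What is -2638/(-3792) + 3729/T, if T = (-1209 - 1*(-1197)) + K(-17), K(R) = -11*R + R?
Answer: 46067/1896 ≈ 24.297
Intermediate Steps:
K(R) = -10*R
T = 158 (T = (-1209 - 1*(-1197)) - 10*(-17) = (-1209 + 1197) + 170 = -12 + 170 = 158)
-2638/(-3792) + 3729/T = -2638/(-3792) + 3729/158 = -2638*(-1/3792) + 3729*(1/158) = 1319/1896 + 3729/158 = 46067/1896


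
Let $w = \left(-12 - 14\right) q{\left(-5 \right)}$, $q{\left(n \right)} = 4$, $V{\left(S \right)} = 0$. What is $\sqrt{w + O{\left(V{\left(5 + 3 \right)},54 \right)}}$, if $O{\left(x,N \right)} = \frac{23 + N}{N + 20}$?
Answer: $\frac{i \sqrt{563806}}{74} \approx 10.147 i$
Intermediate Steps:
$O{\left(x,N \right)} = \frac{23 + N}{20 + N}$
$w = -104$ ($w = \left(-12 - 14\right) 4 = \left(-26\right) 4 = -104$)
$\sqrt{w + O{\left(V{\left(5 + 3 \right)},54 \right)}} = \sqrt{-104 + \frac{23 + 54}{20 + 54}} = \sqrt{-104 + \frac{1}{74} \cdot 77} = \sqrt{-104 + \frac{77}{74}} = \sqrt{- \frac{7619}{74}} = \frac{i \sqrt{563806}}{74}$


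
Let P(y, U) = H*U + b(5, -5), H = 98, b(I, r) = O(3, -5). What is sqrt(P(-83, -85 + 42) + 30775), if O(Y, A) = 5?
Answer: sqrt(26566) ≈ 162.99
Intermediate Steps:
b(I, r) = 5
P(y, U) = 5 + 98*U (P(y, U) = 98*U + 5 = 5 + 98*U)
sqrt(P(-83, -85 + 42) + 30775) = sqrt((5 + 98*(-85 + 42)) + 30775) = sqrt((5 + 98*(-43)) + 30775) = sqrt((5 - 4214) + 30775) = sqrt(-4209 + 30775) = sqrt(26566)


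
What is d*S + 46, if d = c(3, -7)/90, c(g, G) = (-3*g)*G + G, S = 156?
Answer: 2146/15 ≈ 143.07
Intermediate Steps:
c(g, G) = G - 3*G*g (c(g, G) = -3*G*g + G = G - 3*G*g)
d = 28/45 (d = -7*(1 - 3*3)/90 = -7*(1 - 9)*(1/90) = -7*(-8)*(1/90) = 56*(1/90) = 28/45 ≈ 0.62222)
d*S + 46 = (28/45)*156 + 46 = 1456/15 + 46 = 2146/15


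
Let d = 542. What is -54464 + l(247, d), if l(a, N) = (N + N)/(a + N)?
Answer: -42971012/789 ≈ -54463.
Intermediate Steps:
l(a, N) = 2*N/(N + a) (l(a, N) = (2*N)/(N + a) = 2*N/(N + a))
-54464 + l(247, d) = -54464 + 2*542/(542 + 247) = -54464 + 2*542/789 = -54464 + 2*542*(1/789) = -54464 + 1084/789 = -42971012/789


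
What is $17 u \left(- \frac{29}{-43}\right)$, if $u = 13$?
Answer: $\frac{6409}{43} \approx 149.05$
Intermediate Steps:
$17 u \left(- \frac{29}{-43}\right) = 17 \cdot 13 \left(- \frac{29}{-43}\right) = 221 \left(\left(-29\right) \left(- \frac{1}{43}\right)\right) = 221 \cdot \frac{29}{43} = \frac{6409}{43}$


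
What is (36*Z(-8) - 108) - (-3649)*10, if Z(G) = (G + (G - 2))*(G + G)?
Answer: 46750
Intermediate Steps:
Z(G) = 2*G*(-2 + 2*G) (Z(G) = (G + (-2 + G))*(2*G) = (-2 + 2*G)*(2*G) = 2*G*(-2 + 2*G))
(36*Z(-8) - 108) - (-3649)*10 = (36*(4*(-8)*(-1 - 8)) - 108) - (-3649)*10 = (36*(4*(-8)*(-9)) - 108) - 1*(-36490) = (36*288 - 108) + 36490 = (10368 - 108) + 36490 = 10260 + 36490 = 46750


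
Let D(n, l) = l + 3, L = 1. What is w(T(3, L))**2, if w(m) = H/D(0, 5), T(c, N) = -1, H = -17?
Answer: 289/64 ≈ 4.5156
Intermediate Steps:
D(n, l) = 3 + l
w(m) = -17/8 (w(m) = -17/(3 + 5) = -17/8)
w(T(3, L))**2 = (-17/8)**2 = 289/64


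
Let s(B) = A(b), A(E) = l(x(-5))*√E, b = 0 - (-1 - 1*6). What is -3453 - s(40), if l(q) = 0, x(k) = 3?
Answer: -3453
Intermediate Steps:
b = 7 (b = 0 - (-1 - 6) = 0 - 1*(-7) = 0 + 7 = 7)
A(E) = 0 (A(E) = 0*√E = 0)
s(B) = 0
-3453 - s(40) = -3453 - 1*0 = -3453 + 0 = -3453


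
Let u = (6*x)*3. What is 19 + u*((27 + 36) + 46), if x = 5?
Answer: 9829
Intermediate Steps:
u = 90 (u = (6*5)*3 = 30*3 = 90)
19 + u*((27 + 36) + 46) = 19 + 90*((27 + 36) + 46) = 19 + 90*(63 + 46) = 19 + 90*109 = 19 + 9810 = 9829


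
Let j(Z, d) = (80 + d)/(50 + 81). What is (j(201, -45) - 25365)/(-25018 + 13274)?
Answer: 830695/384616 ≈ 2.1598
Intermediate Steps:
j(Z, d) = 80/131 + d/131 (j(Z, d) = (80 + d)/131 = (80 + d)*(1/131) = 80/131 + d/131)
(j(201, -45) - 25365)/(-25018 + 13274) = ((80/131 + (1/131)*(-45)) - 25365)/(-25018 + 13274) = ((80/131 - 45/131) - 25365)/(-11744) = (35/131 - 25365)*(-1/11744) = -3322780/131*(-1/11744) = 830695/384616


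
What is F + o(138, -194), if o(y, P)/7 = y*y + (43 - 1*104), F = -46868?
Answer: 86013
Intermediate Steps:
o(y, P) = -427 + 7*y² (o(y, P) = 7*(y*y + (43 - 1*104)) = 7*(y² + (43 - 104)) = 7*(y² - 61) = 7*(-61 + y²) = -427 + 7*y²)
F + o(138, -194) = -46868 + (-427 + 7*138²) = -46868 + (-427 + 7*19044) = -46868 + (-427 + 133308) = -46868 + 132881 = 86013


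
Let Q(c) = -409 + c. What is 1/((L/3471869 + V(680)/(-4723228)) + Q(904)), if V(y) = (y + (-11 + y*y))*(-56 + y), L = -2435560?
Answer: 4099607218283/1775626121423249 ≈ 0.0023088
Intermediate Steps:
V(y) = (-56 + y)*(-11 + y + y**2) (V(y) = (y + (-11 + y**2))*(-56 + y) = (-11 + y + y**2)*(-56 + y) = (-56 + y)*(-11 + y + y**2))
1/((L/3471869 + V(680)/(-4723228)) + Q(904)) = 1/((-2435560/3471869 + (616 + 680**3 - 67*680 - 55*680**2)/(-4723228)) + (-409 + 904)) = 1/((-2435560*1/3471869 + (616 + 314432000 - 45560 - 55*462400)*(-1/4723228)) + 495) = 1/((-2435560/3471869 + (616 + 314432000 - 45560 - 25432000)*(-1/4723228)) + 495) = 1/((-2435560/3471869 + 288955056*(-1/4723228)) + 495) = 1/((-2435560/3471869 - 72238764/1180807) + 495) = 1/(-253679451626836/4099607218283 + 495) = 1/(1775626121423249/4099607218283) = 4099607218283/1775626121423249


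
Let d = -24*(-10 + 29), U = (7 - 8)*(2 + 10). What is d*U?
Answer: 5472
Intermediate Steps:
U = -12 (U = -1*12 = -12)
d = -456 (d = -24*19 = -456)
d*U = -456*(-12) = 5472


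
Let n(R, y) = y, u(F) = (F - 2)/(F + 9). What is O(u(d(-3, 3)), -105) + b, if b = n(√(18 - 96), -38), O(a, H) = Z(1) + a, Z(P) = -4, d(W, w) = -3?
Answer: -257/6 ≈ -42.833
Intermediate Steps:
u(F) = (-2 + F)/(9 + F)
O(a, H) = -4 + a
b = -38
O(u(d(-3, 3)), -105) + b = (-4 + (-2 - 3)/(9 - 3)) - 38 = (-4 - 5/6) - 38 = (-4 + (⅙)*(-5)) - 38 = (-4 - ⅚) - 38 = -29/6 - 38 = -257/6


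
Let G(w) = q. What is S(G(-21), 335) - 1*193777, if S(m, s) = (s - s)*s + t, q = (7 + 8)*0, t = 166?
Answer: -193611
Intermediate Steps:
q = 0 (q = 15*0 = 0)
G(w) = 0
S(m, s) = 166 (S(m, s) = (s - s)*s + 166 = 0*s + 166 = 0 + 166 = 166)
S(G(-21), 335) - 1*193777 = 166 - 1*193777 = 166 - 193777 = -193611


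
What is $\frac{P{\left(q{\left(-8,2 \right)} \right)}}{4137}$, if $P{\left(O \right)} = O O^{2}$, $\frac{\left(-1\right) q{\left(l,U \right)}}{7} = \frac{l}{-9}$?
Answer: $- \frac{25088}{430839} \approx -0.058231$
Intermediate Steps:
$q{\left(l,U \right)} = \frac{7 l}{9}$ ($q{\left(l,U \right)} = - 7 \frac{l}{-9} = - 7 l \left(- \frac{1}{9}\right) = - 7 \left(- \frac{l}{9}\right) = \frac{7 l}{9}$)
$P{\left(O \right)} = O^{3}$
$\frac{P{\left(q{\left(-8,2 \right)} \right)}}{4137} = \frac{\left(\frac{7}{9} \left(-8\right)\right)^{3}}{4137} = \left(- \frac{56}{9}\right)^{3} \cdot \frac{1}{4137} = \left(- \frac{175616}{729}\right) \frac{1}{4137} = - \frac{25088}{430839}$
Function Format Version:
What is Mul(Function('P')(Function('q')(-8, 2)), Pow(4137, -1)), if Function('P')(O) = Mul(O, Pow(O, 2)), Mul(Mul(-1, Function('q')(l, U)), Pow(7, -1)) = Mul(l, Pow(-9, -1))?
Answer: Rational(-25088, 430839) ≈ -0.058231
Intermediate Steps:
Function('q')(l, U) = Mul(Rational(7, 9), l) (Function('q')(l, U) = Mul(-7, Mul(l, Pow(-9, -1))) = Mul(-7, Mul(l, Rational(-1, 9))) = Mul(-7, Mul(Rational(-1, 9), l)) = Mul(Rational(7, 9), l))
Function('P')(O) = Pow(O, 3)
Mul(Function('P')(Function('q')(-8, 2)), Pow(4137, -1)) = Mul(Pow(Mul(Rational(7, 9), -8), 3), Pow(4137, -1)) = Mul(Pow(Rational(-56, 9), 3), Rational(1, 4137)) = Mul(Rational(-175616, 729), Rational(1, 4137)) = Rational(-25088, 430839)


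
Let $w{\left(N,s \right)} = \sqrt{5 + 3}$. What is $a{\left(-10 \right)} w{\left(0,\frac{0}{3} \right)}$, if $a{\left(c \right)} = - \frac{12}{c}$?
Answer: $\frac{12 \sqrt{2}}{5} \approx 3.3941$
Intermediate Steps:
$w{\left(N,s \right)} = 2 \sqrt{2}$ ($w{\left(N,s \right)} = \sqrt{8} = 2 \sqrt{2}$)
$a{\left(-10 \right)} w{\left(0,\frac{0}{3} \right)} = - \frac{12}{-10} \cdot 2 \sqrt{2} = \left(-12\right) \left(- \frac{1}{10}\right) 2 \sqrt{2} = \frac{6 \cdot 2 \sqrt{2}}{5} = \frac{12 \sqrt{2}}{5}$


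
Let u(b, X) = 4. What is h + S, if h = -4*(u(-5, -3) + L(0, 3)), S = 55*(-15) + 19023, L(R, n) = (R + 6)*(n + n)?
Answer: 18038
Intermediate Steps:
L(R, n) = 2*n*(6 + R) (L(R, n) = (6 + R)*(2*n) = 2*n*(6 + R))
S = 18198 (S = -825 + 19023 = 18198)
h = -160 (h = -4*(4 + 2*3*(6 + 0)) = -4*(4 + 2*3*6) = -4*(4 + 36) = -4*40 = -160)
h + S = -160 + 18198 = 18038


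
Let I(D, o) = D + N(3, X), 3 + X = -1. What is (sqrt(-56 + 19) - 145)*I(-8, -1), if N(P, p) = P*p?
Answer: 2900 - 20*I*sqrt(37) ≈ 2900.0 - 121.66*I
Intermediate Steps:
X = -4 (X = -3 - 1 = -4)
I(D, o) = -12 + D (I(D, o) = D + 3*(-4) = D - 12 = -12 + D)
(sqrt(-56 + 19) - 145)*I(-8, -1) = (sqrt(-56 + 19) - 145)*(-12 - 8) = (sqrt(-37) - 145)*(-20) = (I*sqrt(37) - 145)*(-20) = (-145 + I*sqrt(37))*(-20) = 2900 - 20*I*sqrt(37)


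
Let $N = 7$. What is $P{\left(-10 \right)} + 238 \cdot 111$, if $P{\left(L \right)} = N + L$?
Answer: $26415$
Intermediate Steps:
$P{\left(L \right)} = 7 + L$
$P{\left(-10 \right)} + 238 \cdot 111 = \left(7 - 10\right) + 238 \cdot 111 = -3 + 26418 = 26415$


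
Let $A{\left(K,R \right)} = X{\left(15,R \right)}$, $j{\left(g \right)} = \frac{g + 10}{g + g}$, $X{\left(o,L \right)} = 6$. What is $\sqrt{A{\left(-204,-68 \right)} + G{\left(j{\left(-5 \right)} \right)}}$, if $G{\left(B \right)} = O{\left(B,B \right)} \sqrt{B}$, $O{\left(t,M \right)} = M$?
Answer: $\frac{\sqrt{24 - i \sqrt{2}}}{2} \approx 2.4506 - 0.072137 i$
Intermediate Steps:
$j{\left(g \right)} = \frac{10 + g}{2 g}$
$A{\left(K,R \right)} = 6$
$G{\left(B \right)} = B^{\frac{3}{2}}$ ($G{\left(B \right)} = B \sqrt{B} = B^{\frac{3}{2}}$)
$\sqrt{A{\left(-204,-68 \right)} + G{\left(j{\left(-5 \right)} \right)}} = \sqrt{6 + \left(\frac{10 - 5}{2 \left(-5\right)}\right)^{\frac{3}{2}}} = \sqrt{6 + \left(\frac{1}{2} \left(- \frac{1}{5}\right) 5\right)^{\frac{3}{2}}} = \sqrt{6 + \left(- \frac{1}{2}\right)^{\frac{3}{2}}} = \sqrt{6 - \frac{i \sqrt{2}}{4}}$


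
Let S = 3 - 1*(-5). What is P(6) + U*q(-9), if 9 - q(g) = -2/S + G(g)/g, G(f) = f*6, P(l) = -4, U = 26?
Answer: 161/2 ≈ 80.500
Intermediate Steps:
G(f) = 6*f
S = 8 (S = 3 + 5 = 8)
q(g) = 13/4 (q(g) = 9 - (-2/8 + (6*g)/g) = 9 - (-2*⅛ + 6) = 9 - (-¼ + 6) = 9 - 1*23/4 = 9 - 23/4 = 13/4)
P(6) + U*q(-9) = -4 + 26*(13/4) = -4 + 169/2 = 161/2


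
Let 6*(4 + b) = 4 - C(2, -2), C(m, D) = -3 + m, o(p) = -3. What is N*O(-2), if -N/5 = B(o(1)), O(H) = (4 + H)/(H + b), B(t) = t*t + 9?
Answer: 1080/31 ≈ 34.839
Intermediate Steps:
b = -19/6 (b = -4 + (4 - (-3 + 2))/6 = -4 + (4 - 1*(-1))/6 = -4 + (4 + 1)/6 = -4 + (⅙)*5 = -4 + ⅚ = -19/6 ≈ -3.1667)
B(t) = 9 + t² (B(t) = t² + 9 = 9 + t²)
O(H) = (4 + H)/(-19/6 + H) (O(H) = (4 + H)/(H - 19/6) = (4 + H)/(-19/6 + H))
N = -90 (N = -5*(9 + (-3)²) = -5*(9 + 9) = -5*18 = -90)
N*O(-2) = -540*(4 - 2)/(-19 + 6*(-2)) = -540*2/(-19 - 12) = -540*2/(-31) = -540*(-1)*2/31 = -90*(-12/31) = 1080/31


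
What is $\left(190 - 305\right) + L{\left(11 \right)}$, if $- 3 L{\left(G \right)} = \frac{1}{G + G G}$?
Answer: $- \frac{45541}{396} \approx -115.0$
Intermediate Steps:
$L{\left(G \right)} = - \frac{1}{3 \left(G + G^{2}\right)}$ ($L{\left(G \right)} = - \frac{1}{3 \left(G + G G\right)} = - \frac{1}{3 \left(G + G^{2}\right)}$)
$\left(190 - 305\right) + L{\left(11 \right)} = \left(190 - 305\right) - \frac{1}{3 \cdot 11 \left(1 + 11\right)} = -115 - \frac{1}{33 \cdot 12} = -115 - \frac{1}{33} \cdot \frac{1}{12} = -115 - \frac{1}{396} = - \frac{45541}{396}$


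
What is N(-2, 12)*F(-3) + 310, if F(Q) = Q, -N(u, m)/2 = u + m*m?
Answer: 1162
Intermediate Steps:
N(u, m) = -2*u - 2*m² (N(u, m) = -2*(u + m*m) = -2*(u + m²) = -2*u - 2*m²)
N(-2, 12)*F(-3) + 310 = (-2*(-2) - 2*12²)*(-3) + 310 = (4 - 2*144)*(-3) + 310 = (4 - 288)*(-3) + 310 = -284*(-3) + 310 = 852 + 310 = 1162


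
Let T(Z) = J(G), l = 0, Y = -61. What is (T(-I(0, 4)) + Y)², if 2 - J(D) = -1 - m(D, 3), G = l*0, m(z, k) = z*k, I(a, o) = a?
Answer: 3364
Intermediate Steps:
m(z, k) = k*z
G = 0 (G = 0*0 = 0)
J(D) = 3 + 3*D (J(D) = 2 - (-1 - 3*D) = 2 + (1 + 3*D) = 3 + 3*D)
T(Z) = 3 (T(Z) = 3 + 3*0 = 3 + 0 = 3)
(T(-I(0, 4)) + Y)² = (3 - 61)² = (-58)² = 3364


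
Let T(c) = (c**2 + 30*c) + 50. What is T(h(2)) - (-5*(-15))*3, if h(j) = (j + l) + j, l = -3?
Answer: -144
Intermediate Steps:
h(j) = -3 + 2*j (h(j) = (j - 3) + j = (-3 + j) + j = -3 + 2*j)
T(c) = 50 + c**2 + 30*c
T(h(2)) - (-5*(-15))*3 = (50 + (-3 + 2*2)**2 + 30*(-3 + 2*2)) - (-5*(-15))*3 = (50 + (-3 + 4)**2 + 30*(-3 + 4)) - 75*3 = (50 + 1**2 + 30*1) - 1*225 = (50 + 1 + 30) - 225 = 81 - 225 = -144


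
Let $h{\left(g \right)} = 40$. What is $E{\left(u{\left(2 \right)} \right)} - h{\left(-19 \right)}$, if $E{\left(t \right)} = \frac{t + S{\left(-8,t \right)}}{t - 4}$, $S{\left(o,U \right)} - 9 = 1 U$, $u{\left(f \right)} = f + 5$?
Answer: $- \frac{97}{3} \approx -32.333$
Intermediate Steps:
$u{\left(f \right)} = 5 + f$
$S{\left(o,U \right)} = 9 + U$ ($S{\left(o,U \right)} = 9 + 1 U = 9 + U$)
$E{\left(t \right)} = \frac{9 + 2 t}{-4 + t}$ ($E{\left(t \right)} = \frac{t + \left(9 + t\right)}{t - 4} = \frac{9 + 2 t}{-4 + t}$)
$E{\left(u{\left(2 \right)} \right)} - h{\left(-19 \right)} = \frac{9 + 2 \left(5 + 2\right)}{-4 + \left(5 + 2\right)} - 40 = \frac{9 + 2 \cdot 7}{-4 + 7} - 40 = \frac{9 + 14}{3} - 40 = \frac{1}{3} \cdot 23 - 40 = \frac{23}{3} - 40 = - \frac{97}{3}$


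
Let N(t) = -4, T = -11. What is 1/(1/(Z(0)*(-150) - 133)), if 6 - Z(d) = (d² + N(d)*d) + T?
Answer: -2683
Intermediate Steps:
Z(d) = 17 - d² + 4*d (Z(d) = 6 - ((d² - 4*d) - 11) = 6 - (-11 + d² - 4*d) = 6 + (11 - d² + 4*d) = 17 - d² + 4*d)
1/(1/(Z(0)*(-150) - 133)) = 1/(1/((17 - 1*0² + 4*0)*(-150) - 133)) = 1/(1/((17 - 1*0 + 0)*(-150) - 133)) = 1/(1/((17 + 0 + 0)*(-150) - 133)) = 1/(1/(17*(-150) - 133)) = 1/(1/(-2550 - 133)) = 1/(1/(-2683)) = 1/(-1/2683) = -2683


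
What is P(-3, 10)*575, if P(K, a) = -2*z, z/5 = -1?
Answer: 5750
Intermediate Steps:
z = -5 (z = 5*(-1) = -5)
P(K, a) = 10 (P(K, a) = -2*(-5) = 10)
P(-3, 10)*575 = 10*575 = 5750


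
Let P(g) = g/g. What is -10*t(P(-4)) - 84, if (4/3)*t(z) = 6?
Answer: -129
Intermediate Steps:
P(g) = 1
t(z) = 9/2 (t(z) = (3/4)*6 = 9/2)
-10*t(P(-4)) - 84 = -10*9/2 - 84 = -45 - 84 = -129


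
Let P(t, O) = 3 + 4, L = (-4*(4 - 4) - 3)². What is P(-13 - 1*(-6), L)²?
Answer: 49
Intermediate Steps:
L = 9 (L = (-4*0 - 3)² = (0 - 3)² = (-3)² = 9)
P(t, O) = 7
P(-13 - 1*(-6), L)² = 7² = 49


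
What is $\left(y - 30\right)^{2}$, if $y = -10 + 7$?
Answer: $1089$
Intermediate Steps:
$y = -3$
$\left(y - 30\right)^{2} = \left(-3 - 30\right)^{2} = \left(-33\right)^{2} = 1089$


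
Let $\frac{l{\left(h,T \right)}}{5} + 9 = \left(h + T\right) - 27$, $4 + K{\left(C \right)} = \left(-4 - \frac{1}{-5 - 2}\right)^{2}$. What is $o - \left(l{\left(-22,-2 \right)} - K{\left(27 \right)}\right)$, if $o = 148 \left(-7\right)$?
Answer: $- \frac{35531}{49} \approx -725.12$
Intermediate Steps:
$K{\left(C \right)} = \frac{533}{49}$ ($K{\left(C \right)} = -4 + \left(-4 - \frac{1}{-5 - 2}\right)^{2} = -4 + \left(-4 - \frac{1}{-7}\right)^{2} = -4 + \left(-4 - - \frac{1}{7}\right)^{2} = -4 + \left(-4 + \frac{1}{7}\right)^{2} = -4 + \left(- \frac{27}{7}\right)^{2} = -4 + \frac{729}{49} = \frac{533}{49}$)
$l{\left(h,T \right)} = -180 + 5 T + 5 h$ ($l{\left(h,T \right)} = -45 + 5 \left(\left(h + T\right) - 27\right) = -45 + 5 \left(\left(T + h\right) - 27\right) = -45 + 5 \left(-27 + T + h\right) = -45 + \left(-135 + 5 T + 5 h\right) = -180 + 5 T + 5 h$)
$o = -1036$
$o - \left(l{\left(-22,-2 \right)} - K{\left(27 \right)}\right) = -1036 - \left(\left(-180 + 5 \left(-2\right) + 5 \left(-22\right)\right) - \frac{533}{49}\right) = -1036 - \left(\left(-180 - 10 - 110\right) - \frac{533}{49}\right) = -1036 - \left(-300 - \frac{533}{49}\right) = -1036 - - \frac{15233}{49} = -1036 + \frac{15233}{49} = - \frac{35531}{49}$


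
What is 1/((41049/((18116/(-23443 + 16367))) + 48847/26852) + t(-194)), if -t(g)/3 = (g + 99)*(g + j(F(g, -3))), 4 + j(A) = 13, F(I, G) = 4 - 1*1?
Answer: -17373244/1194526438207 ≈ -1.4544e-5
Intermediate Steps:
F(I, G) = 3 (F(I, G) = 4 - 1 = 3)
j(A) = 9 (j(A) = -4 + 13 = 9)
t(g) = -3*(9 + g)*(99 + g) (t(g) = -3*(g + 99)*(g + 9) = -3*(99 + g)*(9 + g) = -3*(9 + g)*(99 + g))
1/((41049/((18116/(-23443 + 16367))) + 48847/26852) + t(-194)) = 1/((41049/((18116/(-23443 + 16367))) + 48847/26852) + (-2673 - 324*(-194) - 3*(-194)²)) = 1/((41049/((18116/(-7076))) + 48847*(1/26852)) + (-2673 + 62856 - 3*37636)) = 1/((41049/((18116*(-1/7076))) + 48847/26852) + (-2673 + 62856 - 112908)) = 1/((41049/(-4529/1769) + 48847/26852) - 52725) = 1/((41049*(-1769/4529) + 48847/26852) - 52725) = 1/((-72615681/4529 + 48847/26852) - 52725) = 1/(-278522148307/17373244 - 52725) = 1/(-1194526438207/17373244) = -17373244/1194526438207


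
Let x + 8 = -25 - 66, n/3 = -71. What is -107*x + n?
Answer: 10380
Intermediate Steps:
n = -213 (n = 3*(-71) = -213)
x = -99 (x = -8 + (-25 - 66) = -8 - 91 = -99)
-107*x + n = -107*(-99) - 213 = 10593 - 213 = 10380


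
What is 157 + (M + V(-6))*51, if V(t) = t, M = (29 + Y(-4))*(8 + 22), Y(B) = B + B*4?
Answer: 13621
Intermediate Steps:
Y(B) = 5*B (Y(B) = B + 4*B = 5*B)
M = 270 (M = (29 + 5*(-4))*(8 + 22) = (29 - 20)*30 = 9*30 = 270)
157 + (M + V(-6))*51 = 157 + (270 - 6)*51 = 157 + 264*51 = 157 + 13464 = 13621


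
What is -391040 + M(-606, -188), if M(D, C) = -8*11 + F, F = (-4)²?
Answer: -391112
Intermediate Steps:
F = 16
M(D, C) = -72 (M(D, C) = -8*11 + 16 = -88 + 16 = -72)
-391040 + M(-606, -188) = -391040 - 72 = -391112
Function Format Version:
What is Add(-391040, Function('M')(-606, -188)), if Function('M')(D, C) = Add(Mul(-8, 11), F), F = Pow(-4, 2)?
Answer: -391112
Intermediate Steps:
F = 16
Function('M')(D, C) = -72 (Function('M')(D, C) = Add(Mul(-8, 11), 16) = Add(-88, 16) = -72)
Add(-391040, Function('M')(-606, -188)) = Add(-391040, -72) = -391112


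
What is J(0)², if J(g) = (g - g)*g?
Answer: 0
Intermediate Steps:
J(g) = 0 (J(g) = 0*g = 0)
J(0)² = 0² = 0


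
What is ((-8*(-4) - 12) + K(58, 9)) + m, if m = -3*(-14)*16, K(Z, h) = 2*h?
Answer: 710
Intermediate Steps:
m = 672 (m = 42*16 = 672)
((-8*(-4) - 12) + K(58, 9)) + m = ((-8*(-4) - 12) + 2*9) + 672 = ((32 - 12) + 18) + 672 = (20 + 18) + 672 = 38 + 672 = 710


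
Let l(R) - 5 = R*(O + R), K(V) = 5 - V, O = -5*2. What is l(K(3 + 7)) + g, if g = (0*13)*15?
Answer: 80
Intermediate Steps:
O = -10
g = 0 (g = 0*15 = 0)
l(R) = 5 + R*(-10 + R)
l(K(3 + 7)) + g = (5 + (5 - (3 + 7))**2 - 10*(5 - (3 + 7))) + 0 = (5 + (5 - 1*10)**2 - 10*(5 - 1*10)) + 0 = (5 + (5 - 10)**2 - 10*(5 - 10)) + 0 = (5 + (-5)**2 - 10*(-5)) + 0 = (5 + 25 + 50) + 0 = 80 + 0 = 80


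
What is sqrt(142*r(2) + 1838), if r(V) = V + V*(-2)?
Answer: sqrt(1554) ≈ 39.421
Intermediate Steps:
r(V) = -V (r(V) = V - 2*V = -V)
sqrt(142*r(2) + 1838) = sqrt(142*(-1*2) + 1838) = sqrt(142*(-2) + 1838) = sqrt(-284 + 1838) = sqrt(1554)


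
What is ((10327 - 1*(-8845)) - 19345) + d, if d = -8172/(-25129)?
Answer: -4339145/25129 ≈ -172.67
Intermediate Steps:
d = 8172/25129 (d = -8172*(-1/25129) = 8172/25129 ≈ 0.32520)
((10327 - 1*(-8845)) - 19345) + d = ((10327 - 1*(-8845)) - 19345) + 8172/25129 = ((10327 + 8845) - 19345) + 8172/25129 = (19172 - 19345) + 8172/25129 = -173 + 8172/25129 = -4339145/25129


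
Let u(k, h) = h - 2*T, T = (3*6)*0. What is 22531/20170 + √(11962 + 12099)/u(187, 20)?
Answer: 22531/20170 + √24061/20 ≈ 8.8729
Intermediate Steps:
T = 0 (T = 18*0 = 0)
u(k, h) = h (u(k, h) = h - 2*0 = h + 0 = h)
22531/20170 + √(11962 + 12099)/u(187, 20) = 22531/20170 + √(11962 + 12099)/20 = 22531*(1/20170) + √24061*(1/20) = 22531/20170 + √24061/20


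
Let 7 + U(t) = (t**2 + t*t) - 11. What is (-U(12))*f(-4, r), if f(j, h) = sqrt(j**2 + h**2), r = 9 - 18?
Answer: -270*sqrt(97) ≈ -2659.2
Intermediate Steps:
r = -9
f(j, h) = sqrt(h**2 + j**2)
U(t) = -18 + 2*t**2 (U(t) = -7 + ((t**2 + t*t) - 11) = -7 + ((t**2 + t**2) - 11) = -7 + (2*t**2 - 11) = -7 + (-11 + 2*t**2) = -18 + 2*t**2)
(-U(12))*f(-4, r) = (-(-18 + 2*12**2))*sqrt((-9)**2 + (-4)**2) = (-(-18 + 2*144))*sqrt(81 + 16) = (-(-18 + 288))*sqrt(97) = (-1*270)*sqrt(97) = -270*sqrt(97)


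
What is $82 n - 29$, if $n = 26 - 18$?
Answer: $627$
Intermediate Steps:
$n = 8$ ($n = 26 - 18 = 8$)
$82 n - 29 = 82 \cdot 8 - 29 = 656 - 29 = 627$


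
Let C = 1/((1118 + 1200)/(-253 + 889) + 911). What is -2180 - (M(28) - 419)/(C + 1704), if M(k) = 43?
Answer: -540171823024/247810323 ≈ -2179.8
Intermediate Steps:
C = 318/290857 (C = 1/(2318/636 + 911) = 1/(2318*(1/636) + 911) = 1/(1159/318 + 911) = 1/(290857/318) = 318/290857 ≈ 0.0010933)
-2180 - (M(28) - 419)/(C + 1704) = -2180 - (43 - 419)/(318/290857 + 1704) = -2180 - (-376)/495620646/290857 = -2180 - (-376)*290857/495620646 = -2180 - 1*(-54681116/247810323) = -2180 + 54681116/247810323 = -540171823024/247810323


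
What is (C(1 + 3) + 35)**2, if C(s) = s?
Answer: 1521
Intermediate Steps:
(C(1 + 3) + 35)**2 = ((1 + 3) + 35)**2 = (4 + 35)**2 = 39**2 = 1521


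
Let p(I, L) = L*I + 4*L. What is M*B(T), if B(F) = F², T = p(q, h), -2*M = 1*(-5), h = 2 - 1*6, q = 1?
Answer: 1000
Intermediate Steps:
h = -4 (h = 2 - 6 = -4)
M = 5/2 (M = -(-5)/2 = -½*(-5) = 5/2 ≈ 2.5000)
p(I, L) = 4*L + I*L (p(I, L) = I*L + 4*L = 4*L + I*L)
T = -20 (T = -4*(4 + 1) = -4*5 = -20)
M*B(T) = (5/2)*(-20)² = (5/2)*400 = 1000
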